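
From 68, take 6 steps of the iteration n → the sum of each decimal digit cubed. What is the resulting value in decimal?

1025

68 → 6³ + 8³ = 728
728 → 7³ + 2³ + 8³ = 863
863 → 8³ + 6³ + 3³ = 755
755 → 7³ + 5³ + 5³ = 593
593 → 5³ + 9³ + 3³ = 881
881 → 8³ + 8³ + 1³ = 1025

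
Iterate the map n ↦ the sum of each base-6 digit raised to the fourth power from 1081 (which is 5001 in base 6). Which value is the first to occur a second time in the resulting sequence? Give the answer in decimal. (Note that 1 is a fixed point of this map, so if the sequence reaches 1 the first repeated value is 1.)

338

1081 = (5,0,0,1)_6 → 5⁴ + 0⁴ + 0⁴ + 1⁴ = 626
626 = (2,5,2,2)_6 → 2⁴ + 5⁴ + 2⁴ + 2⁴ = 673
673 = (3,0,4,1)_6 → 3⁴ + 0⁴ + 4⁴ + 1⁴ = 338
338 = (1,3,2,2)_6 → 1⁴ + 3⁴ + 2⁴ + 2⁴ = 114
114 = (3,1,0)_6 → 3⁴ + 1⁴ + 0⁴ = 82
82 = (2,1,4)_6 → 2⁴ + 1⁴ + 4⁴ = 273
273 = (1,1,3,3)_6 → 1⁴ + 1⁴ + 3⁴ + 3⁴ = 164
164 = (4,3,2)_6 → 4⁴ + 3⁴ + 2⁴ = 353
353 = (1,3,4,5)_6 → 1⁴ + 3⁴ + 4⁴ + 5⁴ = 963
963 = (4,2,4,3)_6 → 4⁴ + 2⁴ + 4⁴ + 3⁴ = 609
609 = (2,4,5,3)_6 → 2⁴ + 4⁴ + 5⁴ + 3⁴ = 978
978 = (4,3,1,0)_6 → 4⁴ + 3⁴ + 1⁴ + 0⁴ = 338  — 338 already appeared earlier.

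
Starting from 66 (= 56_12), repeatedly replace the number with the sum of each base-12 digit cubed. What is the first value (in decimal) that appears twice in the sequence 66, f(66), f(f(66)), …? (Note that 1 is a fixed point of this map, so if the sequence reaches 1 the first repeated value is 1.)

1

66 = (5,6)_12 → 5³ + 6³ = 125 + 216 = 341
341 = (2,4,5)_12 → 2³ + 4³ + 5³ = 8 + 64 + 125 = 197
197 = (1,4,5)_12 → 1³ + 4³ + 5³ = 1 + 64 + 125 = 190
190 = (1,3,10)_12 → 1³ + 3³ + 10³ = 1 + 27 + 1000 = 1028
1028 = (7,1,8)_12 → 7³ + 1³ + 8³ = 343 + 1 + 512 = 856
856 = (5,11,4)_12 → 5³ + 11³ + 4³ = 125 + 1331 + 64 = 1520
1520 = (10,6,8)_12 → 10³ + 6³ + 8³ = 1000 + 216 + 512 = 1728
1728 = (1,0,0,0)_12 → 1³ + 0³ + 0³ + 0³ = 1 + 0 + 0 + 0 = 1  — reached the fixed point 1.
1 → 1, so 1 is the first repeated value.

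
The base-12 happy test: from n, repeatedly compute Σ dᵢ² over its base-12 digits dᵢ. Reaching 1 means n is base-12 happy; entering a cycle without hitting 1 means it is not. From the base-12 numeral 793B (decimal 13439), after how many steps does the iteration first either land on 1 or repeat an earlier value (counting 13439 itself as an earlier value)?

5

13439 = (7,9,3,11)_12 → 7² + 9² + 3² + 11² = 49 + 81 + 9 + 121 = 260
260 = (1,9,8)_12 → 1² + 9² + 8² = 1 + 81 + 64 = 146
146 = (1,0,2)_12 → 1² + 0² + 2² = 1 + 0 + 4 = 5
5 = (5)_12 → 5² = 25
25 = (2,1)_12 → 2² + 1² = 4 + 1 = 5  — 5 repeats.
That took 5 steps.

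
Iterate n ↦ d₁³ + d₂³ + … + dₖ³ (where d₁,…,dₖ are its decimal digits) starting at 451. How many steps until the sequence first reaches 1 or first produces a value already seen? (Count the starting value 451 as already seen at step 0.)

4

451 → 4³ + 5³ + 1³ = 64 + 125 + 1 = 190
190 → 1³ + 9³ + 0³ = 1 + 729 + 0 = 730
730 → 7³ + 3³ + 0³ = 343 + 27 + 0 = 370
370 → 3³ + 7³ + 0³ = 27 + 343 + 0 = 370  — 370 repeats.
That took 4 steps.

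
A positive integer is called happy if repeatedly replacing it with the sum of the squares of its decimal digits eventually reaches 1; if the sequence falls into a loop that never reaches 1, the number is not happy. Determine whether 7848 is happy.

happy

7848 → 7² + 8² + 4² + 8² = 49 + 64 + 16 + 64 = 193
193 → 1² + 9² + 3² = 1 + 81 + 9 = 91
91 → 9² + 1² = 81 + 1 = 82
82 → 8² + 2² = 64 + 4 = 68
68 → 6² + 8² = 36 + 64 = 100
100 → 1² + 0² + 0² = 1 + 0 + 0 = 1  — reached 1.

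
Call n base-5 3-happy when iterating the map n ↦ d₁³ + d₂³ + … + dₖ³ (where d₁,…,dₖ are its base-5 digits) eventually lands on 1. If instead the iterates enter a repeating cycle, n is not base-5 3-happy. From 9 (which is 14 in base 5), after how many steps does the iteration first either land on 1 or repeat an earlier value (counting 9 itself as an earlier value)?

3

9 = (1,4)_5 → 65
65 = (2,3,0)_5 → 35
35 = (1,2,0)_5 → 9  — 9 repeats.
That took 3 steps.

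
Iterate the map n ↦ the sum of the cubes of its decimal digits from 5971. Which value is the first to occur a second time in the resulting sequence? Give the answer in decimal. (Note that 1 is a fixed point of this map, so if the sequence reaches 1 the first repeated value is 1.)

5971 → 1198
1198 → 1243
1243 → 100
100 → 1  — reached the fixed point 1.
1 → 1, so 1 is the first repeated value.

1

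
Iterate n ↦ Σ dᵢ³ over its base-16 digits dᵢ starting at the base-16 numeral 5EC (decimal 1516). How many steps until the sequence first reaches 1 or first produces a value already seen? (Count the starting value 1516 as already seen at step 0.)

15

1516 = (5,14,12)_16 → 5³ + 14³ + 12³ = 4597
4597 = (1,1,15,5)_16 → 1³ + 1³ + 15³ + 5³ = 3502
3502 = (13,10,14)_16 → 13³ + 10³ + 14³ = 5941
5941 = (1,7,3,5)_16 → 1³ + 7³ + 3³ + 5³ = 496
496 = (1,15,0)_16 → 1³ + 15³ + 0³ = 3376
3376 = (13,3,0)_16 → 13³ + 3³ + 0³ = 2224
2224 = (8,11,0)_16 → 8³ + 11³ + 0³ = 1843
1843 = (7,3,3)_16 → 7³ + 3³ + 3³ = 397
397 = (1,8,13)_16 → 1³ + 8³ + 13³ = 2710
2710 = (10,9,6)_16 → 10³ + 9³ + 6³ = 1945
1945 = (7,9,9)_16 → 7³ + 9³ + 9³ = 1801
1801 = (7,0,9)_16 → 7³ + 0³ + 9³ = 1072
1072 = (4,3,0)_16 → 4³ + 3³ + 0³ = 91
91 = (5,11)_16 → 5³ + 11³ = 1456
1456 = (5,11,0)_16 → 5³ + 11³ + 0³ = 1456  — 1456 repeats.
That took 15 steps.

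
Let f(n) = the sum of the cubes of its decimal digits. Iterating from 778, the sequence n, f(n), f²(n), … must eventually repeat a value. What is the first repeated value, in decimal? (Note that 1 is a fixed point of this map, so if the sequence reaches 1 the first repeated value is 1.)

778 → 7³ + 7³ + 8³ = 343 + 343 + 512 = 1198
1198 → 1³ + 1³ + 9³ + 8³ = 1 + 1 + 729 + 512 = 1243
1243 → 1³ + 2³ + 4³ + 3³ = 1 + 8 + 64 + 27 = 100
100 → 1³ + 0³ + 0³ = 1 + 0 + 0 = 1  — reached the fixed point 1.
1 → 1, so 1 is the first repeated value.

1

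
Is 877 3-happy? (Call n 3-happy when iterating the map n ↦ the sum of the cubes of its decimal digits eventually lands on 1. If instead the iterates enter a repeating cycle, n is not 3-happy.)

877 → 8³ + 7³ + 7³ = 512 + 343 + 343 = 1198
1198 → 1³ + 1³ + 9³ + 8³ = 1 + 1 + 729 + 512 = 1243
1243 → 1³ + 2³ + 4³ + 3³ = 1 + 8 + 64 + 27 = 100
100 → 1³ + 0³ + 0³ = 1 + 0 + 0 = 1  — reached 1.

3-happy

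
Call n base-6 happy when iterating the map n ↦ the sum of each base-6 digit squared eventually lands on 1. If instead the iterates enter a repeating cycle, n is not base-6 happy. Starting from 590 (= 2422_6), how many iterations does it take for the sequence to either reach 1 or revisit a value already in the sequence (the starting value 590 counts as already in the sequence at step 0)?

11

590 = (2,4,2,2)_6 → 2² + 4² + 2² + 2² = 4 + 16 + 4 + 4 = 28
28 = (4,4)_6 → 4² + 4² = 16 + 16 = 32
32 = (5,2)_6 → 5² + 2² = 25 + 4 = 29
29 = (4,5)_6 → 4² + 5² = 16 + 25 = 41
41 = (1,0,5)_6 → 1² + 0² + 5² = 1 + 0 + 25 = 26
26 = (4,2)_6 → 4² + 2² = 16 + 4 = 20
20 = (3,2)_6 → 3² + 2² = 9 + 4 = 13
13 = (2,1)_6 → 2² + 1² = 4 + 1 = 5
5 = (5)_6 → 5² = 25
25 = (4,1)_6 → 4² + 1² = 16 + 1 = 17
17 = (2,5)_6 → 2² + 5² = 4 + 25 = 29  — 29 repeats.
That took 11 steps.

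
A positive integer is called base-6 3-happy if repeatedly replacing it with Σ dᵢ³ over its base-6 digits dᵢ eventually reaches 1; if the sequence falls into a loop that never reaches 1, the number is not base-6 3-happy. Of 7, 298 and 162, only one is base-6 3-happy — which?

7: 7 → 2 → 8 → 9 → 28 → 128 → 62 → 73 → 9  — repeats 9 (not base-6 3-happy)
298: 298 → 74 → 16 → 72 → 8 → 9 → 28 → 128 → 62 → 73 → 9  — repeats 9 (not base-6 3-happy)
162: 162 → 91 → 36 → 1  — reaches 1 (base-6 3-happy)

162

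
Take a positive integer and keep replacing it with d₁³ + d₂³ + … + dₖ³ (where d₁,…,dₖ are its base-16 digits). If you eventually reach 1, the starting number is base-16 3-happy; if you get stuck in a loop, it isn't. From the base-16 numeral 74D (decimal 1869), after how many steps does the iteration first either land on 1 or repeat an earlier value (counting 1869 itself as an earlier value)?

8

1869 = (7,4,13)_16 → 7³ + 4³ + 13³ = 343 + 64 + 2197 = 2604
2604 = (10,2,12)_16 → 10³ + 2³ + 12³ = 1000 + 8 + 1728 = 2736
2736 = (10,11,0)_16 → 10³ + 11³ + 0³ = 1000 + 1331 + 0 = 2331
2331 = (9,1,11)_16 → 9³ + 1³ + 11³ = 729 + 1 + 1331 = 2061
2061 = (8,0,13)_16 → 8³ + 0³ + 13³ = 512 + 0 + 2197 = 2709
2709 = (10,9,5)_16 → 10³ + 9³ + 5³ = 1000 + 729 + 125 = 1854
1854 = (7,3,14)_16 → 7³ + 3³ + 14³ = 343 + 27 + 2744 = 3114
3114 = (12,2,10)_16 → 12³ + 2³ + 10³ = 1728 + 8 + 1000 = 2736  — 2736 repeats.
That took 8 steps.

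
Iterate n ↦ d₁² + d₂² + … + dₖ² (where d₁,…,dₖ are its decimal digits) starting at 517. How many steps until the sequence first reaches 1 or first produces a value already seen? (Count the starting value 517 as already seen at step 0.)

517 → 5² + 1² + 7² = 75
75 → 7² + 5² = 74
74 → 7² + 4² = 65
65 → 6² + 5² = 61
61 → 6² + 1² = 37
37 → 3² + 7² = 58
58 → 5² + 8² = 89
89 → 8² + 9² = 145
145 → 1² + 4² + 5² = 42
42 → 4² + 2² = 20
20 → 2² + 0² = 4
4 → 4² = 16
16 → 1² + 6² = 37  — 37 repeats.
That took 13 steps.

13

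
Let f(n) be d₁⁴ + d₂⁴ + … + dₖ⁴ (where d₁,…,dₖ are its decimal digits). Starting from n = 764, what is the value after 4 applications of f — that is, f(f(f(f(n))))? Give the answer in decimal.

5729

764 → 7⁴ + 6⁴ + 4⁴ = 2401 + 1296 + 256 = 3953
3953 → 3⁴ + 9⁴ + 5⁴ + 3⁴ = 81 + 6561 + 625 + 81 = 7348
7348 → 7⁴ + 3⁴ + 4⁴ + 8⁴ = 2401 + 81 + 256 + 4096 = 6834
6834 → 6⁴ + 8⁴ + 3⁴ + 4⁴ = 1296 + 4096 + 81 + 256 = 5729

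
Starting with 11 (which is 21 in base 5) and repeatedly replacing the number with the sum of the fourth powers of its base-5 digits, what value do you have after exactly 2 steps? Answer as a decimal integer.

97

11 = (2,1)_5 → 17
17 = (3,2)_5 → 97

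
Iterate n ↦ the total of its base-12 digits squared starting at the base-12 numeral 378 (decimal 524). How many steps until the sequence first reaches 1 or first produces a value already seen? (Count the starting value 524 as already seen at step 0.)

12

524 = (3,7,8)_12 → 3² + 7² + 8² = 9 + 49 + 64 = 122
122 = (10,2)_12 → 10² + 2² = 100 + 4 = 104
104 = (8,8)_12 → 8² + 8² = 64 + 64 = 128
128 = (10,8)_12 → 10² + 8² = 100 + 64 = 164
164 = (1,1,8)_12 → 1² + 1² + 8² = 1 + 1 + 64 = 66
66 = (5,6)_12 → 5² + 6² = 25 + 36 = 61
61 = (5,1)_12 → 5² + 1² = 25 + 1 = 26
26 = (2,2)_12 → 2² + 2² = 4 + 4 = 8
8 = (8)_12 → 8² = 64
64 = (5,4)_12 → 5² + 4² = 25 + 16 = 41
41 = (3,5)_12 → 3² + 5² = 9 + 25 = 34
34 = (2,10)_12 → 2² + 10² = 4 + 100 = 104  — 104 repeats.
That took 12 steps.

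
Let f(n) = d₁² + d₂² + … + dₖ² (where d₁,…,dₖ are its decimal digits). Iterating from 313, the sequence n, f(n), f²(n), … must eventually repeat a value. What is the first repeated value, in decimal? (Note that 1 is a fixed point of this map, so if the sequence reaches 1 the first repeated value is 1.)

313 → 3² + 1² + 3² = 19
19 → 1² + 9² = 82
82 → 8² + 2² = 68
68 → 6² + 8² = 100
100 → 1² + 0² + 0² = 1  — reached the fixed point 1.
1 → 1, so 1 is the first repeated value.

1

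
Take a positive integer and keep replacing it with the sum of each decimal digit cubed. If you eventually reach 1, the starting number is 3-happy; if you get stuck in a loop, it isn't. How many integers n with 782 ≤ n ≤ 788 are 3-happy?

782: 782 → 863 → 755 → 593 → 881 → 1025 → 134 → 92 → 737 → 713 → 371 → 371  — not 3-happy
783: 783 → 882 → 1032 → 36 → 243 → 99 → 1458 → 702 → 351 → 153 → 153  — not 3-happy
784: 784 → 919 → 1459 → 919  — not 3-happy
785: 785 → 980 → 1241 → 74 → 407 → 407  — not 3-happy
786: 786 → 1071 → 345 → 216 → 225 → 141 → 66 → 432 → 99 → 1458 → 702 → 351 → 153 → 153  — not 3-happy
787: 787 → 1198 → 1243 → 100 → 1  — 3-happy
788: 788 → 1367 → 587 → 980 → 1241 → 74 → 407 → 407  — not 3-happy
3-happy: 787

1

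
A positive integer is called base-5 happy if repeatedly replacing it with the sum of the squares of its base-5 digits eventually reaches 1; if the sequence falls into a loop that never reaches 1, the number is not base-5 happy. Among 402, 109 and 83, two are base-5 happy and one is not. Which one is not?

402: 402 → 14 → 20 → 16 → 10 → 4 → 16  — repeats 16 (not base-5 happy)
109: 109 → 33 → 11 → 5 → 1  — reaches 1 (base-5 happy)
83: 83 → 19 → 25 → 1  — reaches 1 (base-5 happy)

402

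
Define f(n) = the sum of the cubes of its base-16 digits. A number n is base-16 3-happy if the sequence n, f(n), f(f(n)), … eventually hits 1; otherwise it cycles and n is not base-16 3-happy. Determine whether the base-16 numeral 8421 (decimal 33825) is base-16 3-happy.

not base-16 3-happy

33825 = (8,4,2,1)_16 → 8³ + 4³ + 2³ + 1³ = 512 + 64 + 8 + 1 = 585
585 = (2,4,9)_16 → 2³ + 4³ + 9³ = 8 + 64 + 729 = 801
801 = (3,2,1)_16 → 3³ + 2³ + 1³ = 27 + 8 + 1 = 36
36 = (2,4)_16 → 2³ + 4³ = 8 + 64 = 72
72 = (4,8)_16 → 4³ + 8³ = 64 + 512 = 576
576 = (2,4,0)_16 → 2³ + 4³ + 0³ = 8 + 64 + 0 = 72  — 72 already seen; the sequence cycles without reaching 1.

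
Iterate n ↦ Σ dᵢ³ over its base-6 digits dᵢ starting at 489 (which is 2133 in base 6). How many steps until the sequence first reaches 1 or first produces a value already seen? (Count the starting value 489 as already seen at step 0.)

8

489 = (2,1,3,3)_6 → 2³ + 1³ + 3³ + 3³ = 63
63 = (1,4,3)_6 → 1³ + 4³ + 3³ = 92
92 = (2,3,2)_6 → 2³ + 3³ + 2³ = 43
43 = (1,1,1)_6 → 1³ + 1³ + 1³ = 3
3 = (3)_6 → 3³ = 27
27 = (4,3)_6 → 4³ + 3³ = 91
91 = (2,3,1)_6 → 2³ + 3³ + 1³ = 36
36 = (1,0,0)_6 → 1³ + 0³ + 0³ = 1  — reached 1.
That took 8 steps.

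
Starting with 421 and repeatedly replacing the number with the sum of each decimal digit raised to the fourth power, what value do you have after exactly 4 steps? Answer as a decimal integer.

421 → 4⁴ + 2⁴ + 1⁴ = 256 + 16 + 1 = 273
273 → 2⁴ + 7⁴ + 3⁴ = 16 + 2401 + 81 = 2498
2498 → 2⁴ + 4⁴ + 9⁴ + 8⁴ = 16 + 256 + 6561 + 4096 = 10929
10929 → 1⁴ + 0⁴ + 9⁴ + 2⁴ + 9⁴ = 1 + 0 + 6561 + 16 + 6561 = 13139

13139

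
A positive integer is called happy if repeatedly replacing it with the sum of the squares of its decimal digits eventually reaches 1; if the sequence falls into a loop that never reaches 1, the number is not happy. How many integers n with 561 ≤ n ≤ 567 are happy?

561: 561 → 62 → 40 → 16 → 37 → 58 → 89 → 145 → 42 → 20 → 4 → 16  — not happy
562: 562 → 65 → 61 → 37 → 58 → 89 → 145 → 42 → 20 → 4 → 16 → 37  — not happy
563: 563 → 70 → 49 → 97 → 130 → 10 → 1  — happy
564: 564 → 77 → 98 → 145 → 42 → 20 → 4 → 16 → 37 → 58 → 89 → 145  — not happy
565: 565 → 86 → 100 → 1  — happy
566: 566 → 97 → 130 → 10 → 1  — happy
567: 567 → 110 → 2 → 4 → 16 → 37 → 58 → 89 → 145 → 42 → 20 → 4  — not happy
happy: 563, 565, 566

3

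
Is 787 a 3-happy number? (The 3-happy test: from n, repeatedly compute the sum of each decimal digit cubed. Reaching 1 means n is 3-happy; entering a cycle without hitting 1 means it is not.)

3-happy

787 → 7³ + 8³ + 7³ = 343 + 512 + 343 = 1198
1198 → 1³ + 1³ + 9³ + 8³ = 1 + 1 + 729 + 512 = 1243
1243 → 1³ + 2³ + 4³ + 3³ = 1 + 8 + 64 + 27 = 100
100 → 1³ + 0³ + 0³ = 1 + 0 + 0 = 1  — reached 1.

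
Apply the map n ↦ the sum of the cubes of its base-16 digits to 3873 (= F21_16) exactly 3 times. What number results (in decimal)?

3873 = (15,2,1)_16 → 15³ + 2³ + 1³ = 3375 + 8 + 1 = 3384
3384 = (13,3,8)_16 → 13³ + 3³ + 8³ = 2197 + 27 + 512 = 2736
2736 = (10,11,0)_16 → 10³ + 11³ + 0³ = 1000 + 1331 + 0 = 2331

2331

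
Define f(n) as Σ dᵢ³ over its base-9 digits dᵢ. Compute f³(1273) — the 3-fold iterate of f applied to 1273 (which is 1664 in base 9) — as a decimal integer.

351

1273 = (1,6,6,4)_9 → 1³ + 6³ + 6³ + 4³ = 497
497 = (6,1,2)_9 → 6³ + 1³ + 2³ = 225
225 = (2,7,0)_9 → 2³ + 7³ + 0³ = 351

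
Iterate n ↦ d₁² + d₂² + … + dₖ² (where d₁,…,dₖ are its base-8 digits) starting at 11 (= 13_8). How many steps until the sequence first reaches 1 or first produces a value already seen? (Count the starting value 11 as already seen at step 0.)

11 = (1,3)_8 → 1² + 3² = 1 + 9 = 10
10 = (1,2)_8 → 1² + 2² = 1 + 4 = 5
5 = (5)_8 → 5² = 25
25 = (3,1)_8 → 3² + 1² = 9 + 1 = 10  — 10 repeats.
That took 4 steps.

4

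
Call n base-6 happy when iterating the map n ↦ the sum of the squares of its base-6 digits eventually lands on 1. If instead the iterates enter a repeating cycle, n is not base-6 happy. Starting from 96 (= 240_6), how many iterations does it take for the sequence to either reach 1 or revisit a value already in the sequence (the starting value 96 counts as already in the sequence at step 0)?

9

96 = (2,4,0)_6 → 2² + 4² + 0² = 4 + 16 + 0 = 20
20 = (3,2)_6 → 3² + 2² = 9 + 4 = 13
13 = (2,1)_6 → 2² + 1² = 4 + 1 = 5
5 = (5)_6 → 5² = 25
25 = (4,1)_6 → 4² + 1² = 16 + 1 = 17
17 = (2,5)_6 → 2² + 5² = 4 + 25 = 29
29 = (4,5)_6 → 4² + 5² = 16 + 25 = 41
41 = (1,0,5)_6 → 1² + 0² + 5² = 1 + 0 + 25 = 26
26 = (4,2)_6 → 4² + 2² = 16 + 4 = 20  — 20 repeats.
That took 9 steps.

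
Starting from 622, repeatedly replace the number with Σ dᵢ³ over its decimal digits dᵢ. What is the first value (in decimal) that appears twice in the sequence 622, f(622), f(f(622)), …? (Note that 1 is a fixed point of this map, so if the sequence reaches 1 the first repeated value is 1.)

370

622 → 6³ + 2³ + 2³ = 216 + 8 + 8 = 232
232 → 2³ + 3³ + 2³ = 8 + 27 + 8 = 43
43 → 4³ + 3³ = 64 + 27 = 91
91 → 9³ + 1³ = 729 + 1 = 730
730 → 7³ + 3³ + 0³ = 343 + 27 + 0 = 370
370 → 3³ + 7³ + 0³ = 27 + 343 + 0 = 370  — 370 already appeared earlier.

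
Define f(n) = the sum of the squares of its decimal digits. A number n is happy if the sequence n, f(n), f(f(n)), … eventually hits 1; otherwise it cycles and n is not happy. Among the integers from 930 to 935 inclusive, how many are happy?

2

930: 930 → 90 → 81 → 65 → 61 → 37 → 58 → 89 → 145 → 42 → 20 → 4 → 16 → 37  — not happy
931: 931 → 91 → 82 → 68 → 100 → 1  — happy
932: 932 → 94 → 97 → 130 → 10 → 1  — happy
933: 933 → 99 → 162 → 41 → 17 → 50 → 25 → 29 → 85 → 89 → 145 → 42 → 20 → 4 → 16 → 37 → 58 → 89  — not happy
934: 934 → 106 → 37 → 58 → 89 → 145 → 42 → 20 → 4 → 16 → 37  — not happy
935: 935 → 115 → 27 → 53 → 34 → 25 → 29 → 85 → 89 → 145 → 42 → 20 → 4 → 16 → 37 → 58 → 89  — not happy
happy: 931, 932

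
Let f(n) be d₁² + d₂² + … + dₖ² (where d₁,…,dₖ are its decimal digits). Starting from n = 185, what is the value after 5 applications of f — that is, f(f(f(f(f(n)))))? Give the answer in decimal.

37

185 → 1² + 8² + 5² = 1 + 64 + 25 = 90
90 → 9² + 0² = 81 + 0 = 81
81 → 8² + 1² = 64 + 1 = 65
65 → 6² + 5² = 36 + 25 = 61
61 → 6² + 1² = 36 + 1 = 37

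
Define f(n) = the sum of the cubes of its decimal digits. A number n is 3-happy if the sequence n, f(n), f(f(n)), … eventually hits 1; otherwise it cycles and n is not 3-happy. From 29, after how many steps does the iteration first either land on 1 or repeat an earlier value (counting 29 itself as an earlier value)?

29 → 2³ + 9³ = 737
737 → 7³ + 3³ + 7³ = 713
713 → 7³ + 1³ + 3³ = 371
371 → 3³ + 7³ + 1³ = 371  — 371 repeats.
That took 4 steps.

4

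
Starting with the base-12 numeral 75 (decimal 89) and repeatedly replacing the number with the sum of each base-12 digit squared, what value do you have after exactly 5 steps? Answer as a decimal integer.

89 = (7,5)_12 → 7² + 5² = 74
74 = (6,2)_12 → 6² + 2² = 40
40 = (3,4)_12 → 3² + 4² = 25
25 = (2,1)_12 → 2² + 1² = 5
5 = (5)_12 → 5² = 25

25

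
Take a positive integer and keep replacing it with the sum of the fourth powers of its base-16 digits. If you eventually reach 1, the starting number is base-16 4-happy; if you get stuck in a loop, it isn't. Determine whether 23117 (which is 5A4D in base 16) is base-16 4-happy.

base-16 4-happy

23117 = (5,10,4,13)_16 → 5⁴ + 10⁴ + 4⁴ + 13⁴ = 39442
39442 = (9,10,1,2)_16 → 9⁴ + 10⁴ + 1⁴ + 2⁴ = 16578
16578 = (4,0,12,2)_16 → 4⁴ + 0⁴ + 12⁴ + 2⁴ = 21008
21008 = (5,2,1,0)_16 → 5⁴ + 2⁴ + 1⁴ + 0⁴ = 642
642 = (2,8,2)_16 → 2⁴ + 8⁴ + 2⁴ = 4128
4128 = (1,0,2,0)_16 → 1⁴ + 0⁴ + 2⁴ + 0⁴ = 17
17 = (1,1)_16 → 1⁴ + 1⁴ = 2
2 = (2)_16 → 2⁴ = 16
16 = (1,0)_16 → 1⁴ + 0⁴ = 1  — reached 1.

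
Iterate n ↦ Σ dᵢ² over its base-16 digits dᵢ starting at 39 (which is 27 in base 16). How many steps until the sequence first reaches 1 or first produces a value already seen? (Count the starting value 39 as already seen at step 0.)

39 = (2,7)_16 → 2² + 7² = 4 + 49 = 53
53 = (3,5)_16 → 3² + 5² = 9 + 25 = 34
34 = (2,2)_16 → 2² + 2² = 4 + 4 = 8
8 = (8)_16 → 8² = 64
64 = (4,0)_16 → 4² + 0² = 16 + 0 = 16
16 = (1,0)_16 → 1² + 0² = 1 + 0 = 1  — reached 1.
That took 6 steps.

6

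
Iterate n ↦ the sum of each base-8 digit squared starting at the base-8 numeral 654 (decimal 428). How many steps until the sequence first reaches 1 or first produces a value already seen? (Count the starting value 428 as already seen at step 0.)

5

428 = (6,5,4)_8 → 6² + 5² + 4² = 77
77 = (1,1,5)_8 → 1² + 1² + 5² = 27
27 = (3,3)_8 → 3² + 3² = 18
18 = (2,2)_8 → 2² + 2² = 8
8 = (1,0)_8 → 1² + 0² = 1  — reached 1.
That took 5 steps.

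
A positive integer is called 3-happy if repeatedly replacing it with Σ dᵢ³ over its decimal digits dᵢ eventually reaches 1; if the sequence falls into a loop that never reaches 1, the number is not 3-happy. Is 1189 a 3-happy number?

3-happy

1189 → 1³ + 1³ + 8³ + 9³ = 1 + 1 + 512 + 729 = 1243
1243 → 1³ + 2³ + 4³ + 3³ = 1 + 8 + 64 + 27 = 100
100 → 1³ + 0³ + 0³ = 1 + 0 + 0 = 1  — reached 1.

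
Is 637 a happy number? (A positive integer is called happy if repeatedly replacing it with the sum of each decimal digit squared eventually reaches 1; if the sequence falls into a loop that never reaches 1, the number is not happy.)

happy

637 → 6² + 3² + 7² = 36 + 9 + 49 = 94
94 → 9² + 4² = 81 + 16 = 97
97 → 9² + 7² = 81 + 49 = 130
130 → 1² + 3² + 0² = 1 + 9 + 0 = 10
10 → 1² + 0² = 1 + 0 = 1  — reached 1.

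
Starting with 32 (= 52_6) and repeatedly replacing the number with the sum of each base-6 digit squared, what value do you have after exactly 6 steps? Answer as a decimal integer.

5

32 = (5,2)_6 → 5² + 2² = 29
29 = (4,5)_6 → 4² + 5² = 41
41 = (1,0,5)_6 → 1² + 0² + 5² = 26
26 = (4,2)_6 → 4² + 2² = 20
20 = (3,2)_6 → 3² + 2² = 13
13 = (2,1)_6 → 2² + 1² = 5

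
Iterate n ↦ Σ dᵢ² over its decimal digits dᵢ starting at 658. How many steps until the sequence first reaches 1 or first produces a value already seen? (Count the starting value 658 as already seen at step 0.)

658 → 6² + 5² + 8² = 36 + 25 + 64 = 125
125 → 1² + 2² + 5² = 1 + 4 + 25 = 30
30 → 3² + 0² = 9 + 0 = 9
9 → 9² = 81
81 → 8² + 1² = 64 + 1 = 65
65 → 6² + 5² = 36 + 25 = 61
61 → 6² + 1² = 36 + 1 = 37
37 → 3² + 7² = 9 + 49 = 58
58 → 5² + 8² = 25 + 64 = 89
89 → 8² + 9² = 64 + 81 = 145
145 → 1² + 4² + 5² = 1 + 16 + 25 = 42
42 → 4² + 2² = 16 + 4 = 20
20 → 2² + 0² = 4 + 0 = 4
4 → 4² = 16
16 → 1² + 6² = 1 + 36 = 37  — 37 repeats.
That took 15 steps.

15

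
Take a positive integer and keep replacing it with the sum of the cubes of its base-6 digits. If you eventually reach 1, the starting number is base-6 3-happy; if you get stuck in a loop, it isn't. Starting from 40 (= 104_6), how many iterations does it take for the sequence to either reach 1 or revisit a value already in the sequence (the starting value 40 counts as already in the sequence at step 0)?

40 = (1,0,4)_6 → 1³ + 0³ + 4³ = 1 + 0 + 64 = 65
65 = (1,4,5)_6 → 1³ + 4³ + 5³ = 1 + 64 + 125 = 190
190 = (5,1,4)_6 → 5³ + 1³ + 4³ = 125 + 1 + 64 = 190  — 190 repeats.
That took 3 steps.

3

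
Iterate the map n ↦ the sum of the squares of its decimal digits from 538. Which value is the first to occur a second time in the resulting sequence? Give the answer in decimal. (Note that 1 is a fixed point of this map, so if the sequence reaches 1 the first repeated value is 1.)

538 → 98
98 → 145
145 → 42
42 → 20
20 → 4
4 → 16
16 → 37
37 → 58
58 → 89
89 → 145  — 145 already appeared earlier.

145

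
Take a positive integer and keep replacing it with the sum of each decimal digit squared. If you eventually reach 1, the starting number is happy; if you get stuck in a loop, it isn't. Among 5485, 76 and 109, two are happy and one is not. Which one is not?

76

5485: 5485 → 130 → 10 → 1  — reaches 1 (happy)
76: 76 → 85 → 89 → 145 → 42 → 20 → 4 → 16 → 37 → 58 → 89  — repeats 89 (not happy)
109: 109 → 82 → 68 → 100 → 1  — reaches 1 (happy)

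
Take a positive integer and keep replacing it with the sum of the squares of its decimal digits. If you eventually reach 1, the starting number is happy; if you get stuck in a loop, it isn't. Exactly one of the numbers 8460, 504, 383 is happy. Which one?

8460: 8460 → 116 → 38 → 73 → 58 → 89 → 145 → 42 → 20 → 4 → 16 → 37 → 58  — repeats 58 (not happy)
504: 504 → 41 → 17 → 50 → 25 → 29 → 85 → 89 → 145 → 42 → 20 → 4 → 16 → 37 → 58 → 89  — repeats 89 (not happy)
383: 383 → 82 → 68 → 100 → 1  — reaches 1 (happy)

383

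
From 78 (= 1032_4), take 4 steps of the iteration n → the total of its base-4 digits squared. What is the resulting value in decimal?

78 = (1,0,3,2)_4 → 14
14 = (3,2)_4 → 13
13 = (3,1)_4 → 10
10 = (2,2)_4 → 8

8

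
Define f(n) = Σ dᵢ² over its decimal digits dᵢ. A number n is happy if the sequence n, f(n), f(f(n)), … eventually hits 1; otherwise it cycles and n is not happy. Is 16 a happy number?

16 → 1² + 6² = 37
37 → 3² + 7² = 58
58 → 5² + 8² = 89
89 → 8² + 9² = 145
145 → 1² + 4² + 5² = 42
42 → 4² + 2² = 20
20 → 2² + 0² = 4
4 → 4² = 16  — 16 already seen; the sequence cycles without reaching 1.

not happy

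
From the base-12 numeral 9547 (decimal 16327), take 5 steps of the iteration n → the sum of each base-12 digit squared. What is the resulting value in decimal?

5

16327 = (9,5,4,7)_12 → 9² + 5² + 4² + 7² = 81 + 25 + 16 + 49 = 171
171 = (1,2,3)_12 → 1² + 2² + 3² = 1 + 4 + 9 = 14
14 = (1,2)_12 → 1² + 2² = 1 + 4 = 5
5 = (5)_12 → 5² = 25
25 = (2,1)_12 → 2² + 1² = 4 + 1 = 5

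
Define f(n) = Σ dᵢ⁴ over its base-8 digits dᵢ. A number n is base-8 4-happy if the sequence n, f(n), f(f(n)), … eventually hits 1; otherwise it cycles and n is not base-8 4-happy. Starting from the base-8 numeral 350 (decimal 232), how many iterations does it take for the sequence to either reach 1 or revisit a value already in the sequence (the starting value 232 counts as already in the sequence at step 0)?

232 = (3,5,0)_8 → 3⁴ + 5⁴ + 0⁴ = 706
706 = (1,3,0,2)_8 → 1⁴ + 3⁴ + 0⁴ + 2⁴ = 98
98 = (1,4,2)_8 → 1⁴ + 4⁴ + 2⁴ = 273
273 = (4,2,1)_8 → 4⁴ + 2⁴ + 1⁴ = 273  — 273 repeats.
That took 4 steps.

4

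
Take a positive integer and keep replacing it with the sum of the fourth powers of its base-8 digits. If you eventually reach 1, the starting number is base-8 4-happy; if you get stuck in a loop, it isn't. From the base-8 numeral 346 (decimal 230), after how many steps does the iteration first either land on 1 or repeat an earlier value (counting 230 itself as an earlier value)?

10

230 = (3,4,6)_8 → 3⁴ + 4⁴ + 6⁴ = 1633
1633 = (3,1,4,1)_8 → 3⁴ + 1⁴ + 4⁴ + 1⁴ = 339
339 = (5,2,3)_8 → 5⁴ + 2⁴ + 3⁴ = 722
722 = (1,3,2,2)_8 → 1⁴ + 3⁴ + 2⁴ + 2⁴ = 114
114 = (1,6,2)_8 → 1⁴ + 6⁴ + 2⁴ = 1313
1313 = (2,4,4,1)_8 → 2⁴ + 4⁴ + 4⁴ + 1⁴ = 529
529 = (1,0,2,1)_8 → 1⁴ + 0⁴ + 2⁴ + 1⁴ = 18
18 = (2,2)_8 → 2⁴ + 2⁴ = 32
32 = (4,0)_8 → 4⁴ + 0⁴ = 256
256 = (4,0,0)_8 → 4⁴ + 0⁴ + 0⁴ = 256  — 256 repeats.
That took 10 steps.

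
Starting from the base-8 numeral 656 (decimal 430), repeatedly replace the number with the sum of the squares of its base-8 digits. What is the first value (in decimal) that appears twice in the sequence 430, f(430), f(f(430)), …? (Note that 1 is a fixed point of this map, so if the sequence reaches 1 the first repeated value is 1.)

430 = (6,5,6)_8 → 6² + 5² + 6² = 97
97 = (1,4,1)_8 → 1² + 4² + 1² = 18
18 = (2,2)_8 → 2² + 2² = 8
8 = (1,0)_8 → 1² + 0² = 1  — reached the fixed point 1.
1 → 1, so 1 is the first repeated value.

1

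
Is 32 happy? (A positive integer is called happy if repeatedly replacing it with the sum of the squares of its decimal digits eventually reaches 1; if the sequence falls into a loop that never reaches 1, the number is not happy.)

happy

32 → 3² + 2² = 13
13 → 1² + 3² = 10
10 → 1² + 0² = 1  — reached 1.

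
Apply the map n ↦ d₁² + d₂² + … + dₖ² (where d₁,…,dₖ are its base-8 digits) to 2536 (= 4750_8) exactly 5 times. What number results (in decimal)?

26

2536 = (4,7,5,0)_8 → 4² + 7² + 5² + 0² = 16 + 49 + 25 + 0 = 90
90 = (1,3,2)_8 → 1² + 3² + 2² = 1 + 9 + 4 = 14
14 = (1,6)_8 → 1² + 6² = 1 + 36 = 37
37 = (4,5)_8 → 4² + 5² = 16 + 25 = 41
41 = (5,1)_8 → 5² + 1² = 25 + 1 = 26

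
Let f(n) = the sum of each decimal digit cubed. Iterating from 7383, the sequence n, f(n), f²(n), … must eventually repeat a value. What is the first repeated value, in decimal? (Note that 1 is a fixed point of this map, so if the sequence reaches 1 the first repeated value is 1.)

153

7383 → 7³ + 3³ + 8³ + 3³ = 343 + 27 + 512 + 27 = 909
909 → 9³ + 0³ + 9³ = 729 + 0 + 729 = 1458
1458 → 1³ + 4³ + 5³ + 8³ = 1 + 64 + 125 + 512 = 702
702 → 7³ + 0³ + 2³ = 343 + 0 + 8 = 351
351 → 3³ + 5³ + 1³ = 27 + 125 + 1 = 153
153 → 1³ + 5³ + 3³ = 1 + 125 + 27 = 153  — 153 already appeared earlier.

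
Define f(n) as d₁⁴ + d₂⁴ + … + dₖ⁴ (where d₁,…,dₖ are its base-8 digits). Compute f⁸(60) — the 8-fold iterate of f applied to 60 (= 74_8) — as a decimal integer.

60 = (7,4)_8 → 7⁴ + 4⁴ = 2401 + 256 = 2657
2657 = (5,1,4,1)_8 → 5⁴ + 1⁴ + 4⁴ + 1⁴ = 625 + 1 + 256 + 1 = 883
883 = (1,5,6,3)_8 → 1⁴ + 5⁴ + 6⁴ + 3⁴ = 1 + 625 + 1296 + 81 = 2003
2003 = (3,7,2,3)_8 → 3⁴ + 7⁴ + 2⁴ + 3⁴ = 81 + 2401 + 16 + 81 = 2579
2579 = (5,0,2,3)_8 → 5⁴ + 0⁴ + 2⁴ + 3⁴ = 625 + 0 + 16 + 81 = 722
722 = (1,3,2,2)_8 → 1⁴ + 3⁴ + 2⁴ + 2⁴ = 1 + 81 + 16 + 16 = 114
114 = (1,6,2)_8 → 1⁴ + 6⁴ + 2⁴ = 1 + 1296 + 16 = 1313
1313 = (2,4,4,1)_8 → 2⁴ + 4⁴ + 4⁴ + 1⁴ = 16 + 256 + 256 + 1 = 529

529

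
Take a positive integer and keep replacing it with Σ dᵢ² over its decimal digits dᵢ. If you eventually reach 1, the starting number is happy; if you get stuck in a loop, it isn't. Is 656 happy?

happy

656 → 6² + 5² + 6² = 36 + 25 + 36 = 97
97 → 9² + 7² = 81 + 49 = 130
130 → 1² + 3² + 0² = 1 + 9 + 0 = 10
10 → 1² + 0² = 1 + 0 = 1  — reached 1.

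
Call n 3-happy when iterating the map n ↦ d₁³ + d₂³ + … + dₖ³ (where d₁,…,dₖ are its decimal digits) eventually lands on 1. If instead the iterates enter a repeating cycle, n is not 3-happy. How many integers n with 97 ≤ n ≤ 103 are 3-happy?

1

97: 97 → 1072 → 352 → 160 → 217 → 352  (repeats 352)
98: 98 → 1241 → 74 → 407 → 407  (repeats 407)
99: 99 → 1458 → 702 → 351 → 153 → 153  (repeats 153)
100: 100 → 1  (reaches 1)
101: 101 → 2 → 8 → 512 → 134 → 92 → 737 → 713 → 371 → 371  (repeats 371)
102: 102 → 9 → 729 → 1080 → 513 → 153 → 153  (repeats 153)
103: 103 → 28 → 520 → 133 → 55 → 250 → 133  (repeats 133)
3-happy: 100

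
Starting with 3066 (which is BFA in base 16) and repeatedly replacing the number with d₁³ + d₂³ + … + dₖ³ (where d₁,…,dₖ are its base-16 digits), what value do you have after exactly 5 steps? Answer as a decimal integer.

5103

3066 = (11,15,10)_16 → 11³ + 15³ + 10³ = 5706
5706 = (1,6,4,10)_16 → 1³ + 6³ + 4³ + 10³ = 1281
1281 = (5,0,1)_16 → 5³ + 0³ + 1³ = 126
126 = (7,14)_16 → 7³ + 14³ = 3087
3087 = (12,0,15)_16 → 12³ + 0³ + 15³ = 5103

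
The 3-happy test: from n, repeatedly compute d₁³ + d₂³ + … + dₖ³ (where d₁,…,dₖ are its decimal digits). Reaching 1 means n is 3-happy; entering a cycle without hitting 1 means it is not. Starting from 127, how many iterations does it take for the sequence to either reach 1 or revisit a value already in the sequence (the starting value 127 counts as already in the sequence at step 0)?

127 → 352
352 → 160
160 → 217
217 → 352  — 352 repeats.
That took 4 steps.

4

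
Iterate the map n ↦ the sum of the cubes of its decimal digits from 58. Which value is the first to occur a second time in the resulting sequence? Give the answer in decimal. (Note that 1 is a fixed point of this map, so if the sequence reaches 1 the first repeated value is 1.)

370

58 → 5³ + 8³ = 125 + 512 = 637
637 → 6³ + 3³ + 7³ = 216 + 27 + 343 = 586
586 → 5³ + 8³ + 6³ = 125 + 512 + 216 = 853
853 → 8³ + 5³ + 3³ = 512 + 125 + 27 = 664
664 → 6³ + 6³ + 4³ = 216 + 216 + 64 = 496
496 → 4³ + 9³ + 6³ = 64 + 729 + 216 = 1009
1009 → 1³ + 0³ + 0³ + 9³ = 1 + 0 + 0 + 729 = 730
730 → 7³ + 3³ + 0³ = 343 + 27 + 0 = 370
370 → 3³ + 7³ + 0³ = 27 + 343 + 0 = 370  — 370 already appeared earlier.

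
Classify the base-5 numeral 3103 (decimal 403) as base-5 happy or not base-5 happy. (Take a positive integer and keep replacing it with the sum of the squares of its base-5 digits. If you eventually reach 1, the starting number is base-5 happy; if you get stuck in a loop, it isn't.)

base-5 happy

403 = (3,1,0,3)_5 → 3² + 1² + 0² + 3² = 19
19 = (3,4)_5 → 3² + 4² = 25
25 = (1,0,0)_5 → 1² + 0² + 0² = 1  — reached 1.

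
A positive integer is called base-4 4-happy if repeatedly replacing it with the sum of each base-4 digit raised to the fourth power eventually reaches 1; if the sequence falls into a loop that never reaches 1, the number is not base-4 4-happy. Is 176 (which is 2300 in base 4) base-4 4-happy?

176 = (2,3,0,0)_4 → 2⁴ + 3⁴ + 0⁴ + 0⁴ = 16 + 81 + 0 + 0 = 97
97 = (1,2,0,1)_4 → 1⁴ + 2⁴ + 0⁴ + 1⁴ = 1 + 16 + 0 + 1 = 18
18 = (1,0,2)_4 → 1⁴ + 0⁴ + 2⁴ = 1 + 0 + 16 = 17
17 = (1,0,1)_4 → 1⁴ + 0⁴ + 1⁴ = 1 + 0 + 1 = 2
2 = (2)_4 → 2⁴ = 16
16 = (1,0,0)_4 → 1⁴ + 0⁴ + 0⁴ = 1 + 0 + 0 = 1  — reached 1.

base-4 4-happy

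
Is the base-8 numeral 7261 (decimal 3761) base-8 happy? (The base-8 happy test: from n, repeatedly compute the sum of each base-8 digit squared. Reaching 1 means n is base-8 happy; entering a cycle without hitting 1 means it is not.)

3761 = (7,2,6,1)_8 → 7² + 2² + 6² + 1² = 90
90 = (1,3,2)_8 → 1² + 3² + 2² = 14
14 = (1,6)_8 → 1² + 6² = 37
37 = (4,5)_8 → 4² + 5² = 41
41 = (5,1)_8 → 5² + 1² = 26
26 = (3,2)_8 → 3² + 2² = 13
13 = (1,5)_8 → 1² + 5² = 26  — 26 already seen; the sequence cycles without reaching 1.

not base-8 happy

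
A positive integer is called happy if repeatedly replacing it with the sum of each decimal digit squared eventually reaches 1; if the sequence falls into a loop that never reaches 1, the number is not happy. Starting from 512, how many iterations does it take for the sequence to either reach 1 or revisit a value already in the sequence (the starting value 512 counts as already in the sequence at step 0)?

14

512 → 5² + 1² + 2² = 25 + 1 + 4 = 30
30 → 3² + 0² = 9 + 0 = 9
9 → 9² = 81
81 → 8² + 1² = 64 + 1 = 65
65 → 6² + 5² = 36 + 25 = 61
61 → 6² + 1² = 36 + 1 = 37
37 → 3² + 7² = 9 + 49 = 58
58 → 5² + 8² = 25 + 64 = 89
89 → 8² + 9² = 64 + 81 = 145
145 → 1² + 4² + 5² = 1 + 16 + 25 = 42
42 → 4² + 2² = 16 + 4 = 20
20 → 2² + 0² = 4 + 0 = 4
4 → 4² = 16
16 → 1² + 6² = 1 + 36 = 37  — 37 repeats.
That took 14 steps.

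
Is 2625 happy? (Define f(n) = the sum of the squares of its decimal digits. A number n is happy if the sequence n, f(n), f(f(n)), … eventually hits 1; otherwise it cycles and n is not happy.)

2625 → 2² + 6² + 2² + 5² = 4 + 36 + 4 + 25 = 69
69 → 6² + 9² = 36 + 81 = 117
117 → 1² + 1² + 7² = 1 + 1 + 49 = 51
51 → 5² + 1² = 25 + 1 = 26
26 → 2² + 6² = 4 + 36 = 40
40 → 4² + 0² = 16 + 0 = 16
16 → 1² + 6² = 1 + 36 = 37
37 → 3² + 7² = 9 + 49 = 58
58 → 5² + 8² = 25 + 64 = 89
89 → 8² + 9² = 64 + 81 = 145
145 → 1² + 4² + 5² = 1 + 16 + 25 = 42
42 → 4² + 2² = 16 + 4 = 20
20 → 2² + 0² = 4 + 0 = 4
4 → 4² = 16  — 16 already seen; the sequence cycles without reaching 1.

not happy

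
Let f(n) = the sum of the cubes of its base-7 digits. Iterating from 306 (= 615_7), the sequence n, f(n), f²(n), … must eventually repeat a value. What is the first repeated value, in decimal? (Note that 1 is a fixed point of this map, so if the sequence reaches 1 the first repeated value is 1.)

342

306 = (6,1,5)_7 → 6³ + 1³ + 5³ = 216 + 1 + 125 = 342
342 = (6,6,6)_7 → 6³ + 6³ + 6³ = 216 + 216 + 216 = 648
648 = (1,6,1,4)_7 → 1³ + 6³ + 1³ + 4³ = 1 + 216 + 1 + 64 = 282
282 = (5,5,2)_7 → 5³ + 5³ + 2³ = 125 + 125 + 8 = 258
258 = (5,1,6)_7 → 5³ + 1³ + 6³ = 125 + 1 + 216 = 342  — 342 already appeared earlier.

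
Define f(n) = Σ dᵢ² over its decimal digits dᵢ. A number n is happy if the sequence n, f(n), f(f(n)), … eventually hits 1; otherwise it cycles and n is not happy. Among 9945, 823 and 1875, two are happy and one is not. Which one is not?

9945: 9945 → 203 → 13 → 10 → 1  — reaches 1 (happy)
823: 823 → 77 → 98 → 145 → 42 → 20 → 4 → 16 → 37 → 58 → 89 → 145  — repeats 145 (not happy)
1875: 1875 → 139 → 91 → 82 → 68 → 100 → 1  — reaches 1 (happy)

823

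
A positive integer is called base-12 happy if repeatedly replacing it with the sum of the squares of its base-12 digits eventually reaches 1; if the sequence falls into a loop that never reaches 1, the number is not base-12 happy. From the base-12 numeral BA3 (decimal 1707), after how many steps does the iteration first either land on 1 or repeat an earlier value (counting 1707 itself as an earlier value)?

11

1707 = (11,10,3)_12 → 11² + 10² + 3² = 121 + 100 + 9 = 230
230 = (1,7,2)_12 → 1² + 7² + 2² = 1 + 49 + 4 = 54
54 = (4,6)_12 → 4² + 6² = 16 + 36 = 52
52 = (4,4)_12 → 4² + 4² = 16 + 16 = 32
32 = (2,8)_12 → 2² + 8² = 4 + 64 = 68
68 = (5,8)_12 → 5² + 8² = 25 + 64 = 89
89 = (7,5)_12 → 7² + 5² = 49 + 25 = 74
74 = (6,2)_12 → 6² + 2² = 36 + 4 = 40
40 = (3,4)_12 → 3² + 4² = 9 + 16 = 25
25 = (2,1)_12 → 2² + 1² = 4 + 1 = 5
5 = (5)_12 → 5² = 25  — 25 repeats.
That took 11 steps.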